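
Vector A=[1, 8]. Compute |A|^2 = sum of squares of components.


|A|^2 = sum of squared components
A[0]^2 = 1^2 = 1
A[1]^2 = 8^2 = 64
Sum = 1 + 64 = 65

65


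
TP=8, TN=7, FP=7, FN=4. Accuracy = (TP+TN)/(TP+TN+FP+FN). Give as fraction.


Accuracy = (TP + TN) / (TP + TN + FP + FN)
TP + TN = 8 + 7 = 15
Total = 8 + 7 + 7 + 4 = 26
Accuracy = 15 / 26 = 15/26

15/26


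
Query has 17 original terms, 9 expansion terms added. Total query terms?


Original terms: 17
Expansion terms: 9
Total = 17 + 9 = 26

26


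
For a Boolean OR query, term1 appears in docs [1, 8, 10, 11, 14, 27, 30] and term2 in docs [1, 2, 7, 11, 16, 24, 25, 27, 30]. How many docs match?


Boolean OR: find union of posting lists
term1 docs: [1, 8, 10, 11, 14, 27, 30]
term2 docs: [1, 2, 7, 11, 16, 24, 25, 27, 30]
Union: [1, 2, 7, 8, 10, 11, 14, 16, 24, 25, 27, 30]
|union| = 12

12


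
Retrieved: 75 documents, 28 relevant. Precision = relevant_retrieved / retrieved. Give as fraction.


Precision = relevant_retrieved / total_retrieved
= 28 / 75
= 28 / (28 + 47)
= 28/75

28/75


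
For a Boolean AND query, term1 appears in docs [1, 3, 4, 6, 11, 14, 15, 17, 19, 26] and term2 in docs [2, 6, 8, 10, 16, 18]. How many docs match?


Boolean AND: find intersection of posting lists
term1 docs: [1, 3, 4, 6, 11, 14, 15, 17, 19, 26]
term2 docs: [2, 6, 8, 10, 16, 18]
Intersection: [6]
|intersection| = 1

1


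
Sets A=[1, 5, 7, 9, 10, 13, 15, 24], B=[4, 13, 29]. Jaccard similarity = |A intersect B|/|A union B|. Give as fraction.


A intersect B = [13]
|A intersect B| = 1
A union B = [1, 4, 5, 7, 9, 10, 13, 15, 24, 29]
|A union B| = 10
Jaccard = 1/10 = 1/10

1/10


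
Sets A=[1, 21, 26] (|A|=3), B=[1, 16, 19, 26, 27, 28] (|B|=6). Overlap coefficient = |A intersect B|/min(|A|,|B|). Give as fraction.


A intersect B = [1, 26]
|A intersect B| = 2
min(|A|, |B|) = min(3, 6) = 3
Overlap = 2 / 3 = 2/3

2/3


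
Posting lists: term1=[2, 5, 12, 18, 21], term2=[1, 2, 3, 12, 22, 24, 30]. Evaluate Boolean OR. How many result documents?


Boolean OR: find union of posting lists
term1 docs: [2, 5, 12, 18, 21]
term2 docs: [1, 2, 3, 12, 22, 24, 30]
Union: [1, 2, 3, 5, 12, 18, 21, 22, 24, 30]
|union| = 10

10


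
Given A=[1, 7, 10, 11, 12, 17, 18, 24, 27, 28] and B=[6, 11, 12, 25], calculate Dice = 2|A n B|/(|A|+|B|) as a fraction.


A intersect B = [11, 12]
|A intersect B| = 2
|A| = 10, |B| = 4
Dice = 2*2 / (10+4)
= 4 / 14 = 2/7

2/7


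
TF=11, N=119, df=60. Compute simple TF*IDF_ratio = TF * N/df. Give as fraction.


TF * (N/df)
= 11 * (119/60)
= 11 * 119/60
= 1309/60

1309/60


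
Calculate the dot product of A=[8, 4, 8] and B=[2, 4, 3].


Dot product = sum of element-wise products
A[0]*B[0] = 8*2 = 16
A[1]*B[1] = 4*4 = 16
A[2]*B[2] = 8*3 = 24
Sum = 16 + 16 + 24 = 56

56


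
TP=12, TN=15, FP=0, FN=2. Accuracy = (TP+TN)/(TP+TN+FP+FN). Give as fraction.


Accuracy = (TP + TN) / (TP + TN + FP + FN)
TP + TN = 12 + 15 = 27
Total = 12 + 15 + 0 + 2 = 29
Accuracy = 27 / 29 = 27/29

27/29


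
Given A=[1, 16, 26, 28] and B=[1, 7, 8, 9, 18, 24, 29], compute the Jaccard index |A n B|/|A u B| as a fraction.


A intersect B = [1]
|A intersect B| = 1
A union B = [1, 7, 8, 9, 16, 18, 24, 26, 28, 29]
|A union B| = 10
Jaccard = 1/10 = 1/10

1/10


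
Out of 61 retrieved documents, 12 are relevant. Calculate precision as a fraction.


Precision = relevant_retrieved / total_retrieved
= 12 / 61
= 12 / (12 + 49)
= 12/61

12/61


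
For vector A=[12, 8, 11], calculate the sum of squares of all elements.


|A|^2 = sum of squared components
A[0]^2 = 12^2 = 144
A[1]^2 = 8^2 = 64
A[2]^2 = 11^2 = 121
Sum = 144 + 64 + 121 = 329

329


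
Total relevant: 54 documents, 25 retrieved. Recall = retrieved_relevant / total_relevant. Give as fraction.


Recall = retrieved_relevant / total_relevant
= 25 / 54
= 25 / (25 + 29)
= 25/54

25/54


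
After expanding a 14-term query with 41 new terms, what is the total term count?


Original terms: 14
Expansion terms: 41
Total = 14 + 41 = 55

55


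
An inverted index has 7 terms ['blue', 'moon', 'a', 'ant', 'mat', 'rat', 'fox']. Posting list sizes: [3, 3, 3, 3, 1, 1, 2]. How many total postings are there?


Summing posting list sizes:
'blue': 3 postings
'moon': 3 postings
'a': 3 postings
'ant': 3 postings
'mat': 1 postings
'rat': 1 postings
'fox': 2 postings
Total = 3 + 3 + 3 + 3 + 1 + 1 + 2 = 16

16


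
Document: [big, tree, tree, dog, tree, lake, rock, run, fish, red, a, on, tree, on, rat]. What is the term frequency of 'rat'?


Document has 15 words
Scanning for 'rat':
Found at positions: [14]
Count = 1

1


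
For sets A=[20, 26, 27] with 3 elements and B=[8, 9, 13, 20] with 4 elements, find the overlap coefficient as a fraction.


A intersect B = [20]
|A intersect B| = 1
min(|A|, |B|) = min(3, 4) = 3
Overlap = 1 / 3 = 1/3

1/3


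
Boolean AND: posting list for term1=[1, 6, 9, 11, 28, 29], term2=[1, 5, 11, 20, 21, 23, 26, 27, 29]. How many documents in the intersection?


Boolean AND: find intersection of posting lists
term1 docs: [1, 6, 9, 11, 28, 29]
term2 docs: [1, 5, 11, 20, 21, 23, 26, 27, 29]
Intersection: [1, 11, 29]
|intersection| = 3

3


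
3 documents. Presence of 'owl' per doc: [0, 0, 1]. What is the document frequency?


Checking each document for 'owl':
Doc 1: absent
Doc 2: absent
Doc 3: present
df = sum of presences = 0 + 0 + 1 = 1

1


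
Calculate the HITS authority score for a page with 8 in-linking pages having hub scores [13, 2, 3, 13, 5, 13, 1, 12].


Authority = sum of hub scores of in-linkers
In-link 1: hub score = 13
In-link 2: hub score = 2
In-link 3: hub score = 3
In-link 4: hub score = 13
In-link 5: hub score = 5
In-link 6: hub score = 13
In-link 7: hub score = 1
In-link 8: hub score = 12
Authority = 13 + 2 + 3 + 13 + 5 + 13 + 1 + 12 = 62

62


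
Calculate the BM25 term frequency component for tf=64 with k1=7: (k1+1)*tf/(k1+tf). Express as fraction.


BM25 TF component = (k1+1)*tf / (k1+tf)
k1 = 7, tf = 64
Numerator = (7+1)*64 = 512
Denominator = 7 + 64 = 71
= 512/71 = 512/71

512/71


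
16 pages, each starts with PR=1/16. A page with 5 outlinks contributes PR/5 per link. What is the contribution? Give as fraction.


Initial PR = 1/16 = 1/16
Outlinks = 5
Contribution per link = PR / outlinks
= 1/16 / 5
= 1/80

1/80


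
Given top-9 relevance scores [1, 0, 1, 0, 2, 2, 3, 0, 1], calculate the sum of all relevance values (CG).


Cumulative Gain = sum of relevance scores
Position 1: rel=1, running sum=1
Position 2: rel=0, running sum=1
Position 3: rel=1, running sum=2
Position 4: rel=0, running sum=2
Position 5: rel=2, running sum=4
Position 6: rel=2, running sum=6
Position 7: rel=3, running sum=9
Position 8: rel=0, running sum=9
Position 9: rel=1, running sum=10
CG = 10

10


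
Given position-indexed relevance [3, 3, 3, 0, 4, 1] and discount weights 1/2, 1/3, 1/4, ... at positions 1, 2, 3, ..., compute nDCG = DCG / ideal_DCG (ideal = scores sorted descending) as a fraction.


Position discount weights w_i = 1/(i+1) for i=1..6:
Weights = [1/2, 1/3, 1/4, 1/5, 1/6, 1/7]
Actual relevance: [3, 3, 3, 0, 4, 1]
DCG = 3/2 + 3/3 + 3/4 + 0/5 + 4/6 + 1/7 = 341/84
Ideal relevance (sorted desc): [4, 3, 3, 3, 1, 0]
Ideal DCG = 4/2 + 3/3 + 3/4 + 3/5 + 1/6 + 0/7 = 271/60
nDCG = DCG / ideal_DCG = 341/84 / 271/60 = 1705/1897

1705/1897


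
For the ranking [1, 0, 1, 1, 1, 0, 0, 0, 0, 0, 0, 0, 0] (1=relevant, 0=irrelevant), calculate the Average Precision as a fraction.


Computing P@k for each relevant position:
Position 1: relevant, P@1 = 1/1 = 1
Position 2: not relevant
Position 3: relevant, P@3 = 2/3 = 2/3
Position 4: relevant, P@4 = 3/4 = 3/4
Position 5: relevant, P@5 = 4/5 = 4/5
Position 6: not relevant
Position 7: not relevant
Position 8: not relevant
Position 9: not relevant
Position 10: not relevant
Position 11: not relevant
Position 12: not relevant
Position 13: not relevant
Sum of P@k = 1 + 2/3 + 3/4 + 4/5 = 193/60
AP = 193/60 / 4 = 193/240

193/240


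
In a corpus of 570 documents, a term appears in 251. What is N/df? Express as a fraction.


IDF ratio = N / df
= 570 / 251
= 570/251

570/251


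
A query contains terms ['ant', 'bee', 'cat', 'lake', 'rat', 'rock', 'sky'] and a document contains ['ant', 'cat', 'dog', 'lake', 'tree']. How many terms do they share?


Query terms: ['ant', 'bee', 'cat', 'lake', 'rat', 'rock', 'sky']
Document terms: ['ant', 'cat', 'dog', 'lake', 'tree']
Common terms: ['ant', 'cat', 'lake']
Overlap count = 3

3


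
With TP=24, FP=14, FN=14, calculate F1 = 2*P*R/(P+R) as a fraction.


F1 = 2 * P * R / (P + R)
P = TP/(TP+FP) = 24/38 = 12/19
R = TP/(TP+FN) = 24/38 = 12/19
2 * P * R = 2 * 12/19 * 12/19 = 288/361
P + R = 12/19 + 12/19 = 24/19
F1 = 288/361 / 24/19 = 12/19

12/19


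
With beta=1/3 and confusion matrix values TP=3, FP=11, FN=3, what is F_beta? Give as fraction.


P = TP/(TP+FP) = 3/14 = 3/14
R = TP/(TP+FN) = 3/6 = 1/2
beta^2 = 1/3^2 = 1/9
(1 + beta^2) = 10/9
Numerator = (1+beta^2)*P*R = 5/42
Denominator = beta^2*P + R = 1/42 + 1/2 = 11/21
F_beta = 5/22

5/22


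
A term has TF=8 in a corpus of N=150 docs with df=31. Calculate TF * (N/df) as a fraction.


TF * (N/df)
= 8 * (150/31)
= 8 * 150/31
= 1200/31

1200/31


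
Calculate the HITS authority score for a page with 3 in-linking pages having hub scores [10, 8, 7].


Authority = sum of hub scores of in-linkers
In-link 1: hub score = 10
In-link 2: hub score = 8
In-link 3: hub score = 7
Authority = 10 + 8 + 7 = 25

25


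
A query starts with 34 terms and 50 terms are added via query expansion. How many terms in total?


Original terms: 34
Expansion terms: 50
Total = 34 + 50 = 84

84


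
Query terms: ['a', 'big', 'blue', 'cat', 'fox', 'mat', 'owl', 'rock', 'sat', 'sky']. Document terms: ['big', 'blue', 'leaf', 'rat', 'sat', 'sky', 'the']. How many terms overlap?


Query terms: ['a', 'big', 'blue', 'cat', 'fox', 'mat', 'owl', 'rock', 'sat', 'sky']
Document terms: ['big', 'blue', 'leaf', 'rat', 'sat', 'sky', 'the']
Common terms: ['big', 'blue', 'sat', 'sky']
Overlap count = 4

4


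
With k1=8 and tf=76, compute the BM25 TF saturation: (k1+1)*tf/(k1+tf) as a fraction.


BM25 TF component = (k1+1)*tf / (k1+tf)
k1 = 8, tf = 76
Numerator = (8+1)*76 = 684
Denominator = 8 + 76 = 84
= 684/84 = 57/7

57/7


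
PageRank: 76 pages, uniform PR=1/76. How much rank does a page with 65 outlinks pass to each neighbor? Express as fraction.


Initial PR = 1/76 = 1/76
Outlinks = 65
Contribution per link = PR / outlinks
= 1/76 / 65
= 1/4940

1/4940


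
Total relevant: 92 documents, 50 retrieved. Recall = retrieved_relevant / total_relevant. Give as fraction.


Recall = retrieved_relevant / total_relevant
= 50 / 92
= 50 / (50 + 42)
= 25/46

25/46


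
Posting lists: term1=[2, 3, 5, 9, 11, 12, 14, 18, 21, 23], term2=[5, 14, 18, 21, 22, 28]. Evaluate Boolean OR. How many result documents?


Boolean OR: find union of posting lists
term1 docs: [2, 3, 5, 9, 11, 12, 14, 18, 21, 23]
term2 docs: [5, 14, 18, 21, 22, 28]
Union: [2, 3, 5, 9, 11, 12, 14, 18, 21, 22, 23, 28]
|union| = 12

12


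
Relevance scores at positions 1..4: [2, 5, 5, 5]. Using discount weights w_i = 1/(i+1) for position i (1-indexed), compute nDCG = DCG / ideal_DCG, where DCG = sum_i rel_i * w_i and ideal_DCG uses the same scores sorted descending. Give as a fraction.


Position discount weights w_i = 1/(i+1) for i=1..4:
Weights = [1/2, 1/3, 1/4, 1/5]
Actual relevance: [2, 5, 5, 5]
DCG = 2/2 + 5/3 + 5/4 + 5/5 = 59/12
Ideal relevance (sorted desc): [5, 5, 5, 2]
Ideal DCG = 5/2 + 5/3 + 5/4 + 2/5 = 349/60
nDCG = DCG / ideal_DCG = 59/12 / 349/60 = 295/349

295/349


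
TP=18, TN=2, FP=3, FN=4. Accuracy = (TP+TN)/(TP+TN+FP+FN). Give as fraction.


Accuracy = (TP + TN) / (TP + TN + FP + FN)
TP + TN = 18 + 2 = 20
Total = 18 + 2 + 3 + 4 = 27
Accuracy = 20 / 27 = 20/27

20/27


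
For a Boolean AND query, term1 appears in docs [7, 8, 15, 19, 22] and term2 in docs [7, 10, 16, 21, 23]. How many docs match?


Boolean AND: find intersection of posting lists
term1 docs: [7, 8, 15, 19, 22]
term2 docs: [7, 10, 16, 21, 23]
Intersection: [7]
|intersection| = 1

1


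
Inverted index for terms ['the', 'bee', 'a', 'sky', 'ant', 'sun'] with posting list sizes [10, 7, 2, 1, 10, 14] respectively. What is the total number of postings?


Summing posting list sizes:
'the': 10 postings
'bee': 7 postings
'a': 2 postings
'sky': 1 postings
'ant': 10 postings
'sun': 14 postings
Total = 10 + 7 + 2 + 1 + 10 + 14 = 44

44


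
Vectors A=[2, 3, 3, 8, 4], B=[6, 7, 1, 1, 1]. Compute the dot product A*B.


Dot product = sum of element-wise products
A[0]*B[0] = 2*6 = 12
A[1]*B[1] = 3*7 = 21
A[2]*B[2] = 3*1 = 3
A[3]*B[3] = 8*1 = 8
A[4]*B[4] = 4*1 = 4
Sum = 12 + 21 + 3 + 8 + 4 = 48

48


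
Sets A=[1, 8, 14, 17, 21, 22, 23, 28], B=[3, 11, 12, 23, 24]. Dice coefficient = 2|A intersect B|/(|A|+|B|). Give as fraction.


A intersect B = [23]
|A intersect B| = 1
|A| = 8, |B| = 5
Dice = 2*1 / (8+5)
= 2 / 13 = 2/13

2/13


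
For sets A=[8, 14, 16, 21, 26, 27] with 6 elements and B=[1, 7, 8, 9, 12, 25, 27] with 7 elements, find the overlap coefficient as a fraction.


A intersect B = [8, 27]
|A intersect B| = 2
min(|A|, |B|) = min(6, 7) = 6
Overlap = 2 / 6 = 1/3

1/3


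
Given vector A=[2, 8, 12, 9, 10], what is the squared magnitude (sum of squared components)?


|A|^2 = sum of squared components
A[0]^2 = 2^2 = 4
A[1]^2 = 8^2 = 64
A[2]^2 = 12^2 = 144
A[3]^2 = 9^2 = 81
A[4]^2 = 10^2 = 100
Sum = 4 + 64 + 144 + 81 + 100 = 393

393


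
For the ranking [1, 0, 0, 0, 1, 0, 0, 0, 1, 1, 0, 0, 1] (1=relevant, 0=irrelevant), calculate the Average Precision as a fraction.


Computing P@k for each relevant position:
Position 1: relevant, P@1 = 1/1 = 1
Position 2: not relevant
Position 3: not relevant
Position 4: not relevant
Position 5: relevant, P@5 = 2/5 = 2/5
Position 6: not relevant
Position 7: not relevant
Position 8: not relevant
Position 9: relevant, P@9 = 3/9 = 1/3
Position 10: relevant, P@10 = 4/10 = 2/5
Position 11: not relevant
Position 12: not relevant
Position 13: relevant, P@13 = 5/13 = 5/13
Sum of P@k = 1 + 2/5 + 1/3 + 2/5 + 5/13 = 491/195
AP = 491/195 / 5 = 491/975

491/975


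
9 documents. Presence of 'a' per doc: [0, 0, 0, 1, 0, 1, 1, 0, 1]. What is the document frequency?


Checking each document for 'a':
Doc 1: absent
Doc 2: absent
Doc 3: absent
Doc 4: present
Doc 5: absent
Doc 6: present
Doc 7: present
Doc 8: absent
Doc 9: present
df = sum of presences = 0 + 0 + 0 + 1 + 0 + 1 + 1 + 0 + 1 = 4

4


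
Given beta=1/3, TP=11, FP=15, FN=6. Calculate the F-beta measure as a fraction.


P = TP/(TP+FP) = 11/26 = 11/26
R = TP/(TP+FN) = 11/17 = 11/17
beta^2 = 1/3^2 = 1/9
(1 + beta^2) = 10/9
Numerator = (1+beta^2)*P*R = 605/1989
Denominator = beta^2*P + R = 11/234 + 11/17 = 2761/3978
F_beta = 110/251

110/251


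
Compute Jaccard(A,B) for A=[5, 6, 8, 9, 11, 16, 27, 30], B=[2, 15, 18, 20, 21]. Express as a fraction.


A intersect B = []
|A intersect B| = 0
A union B = [2, 5, 6, 8, 9, 11, 15, 16, 18, 20, 21, 27, 30]
|A union B| = 13
Jaccard = 0/13 = 0

0


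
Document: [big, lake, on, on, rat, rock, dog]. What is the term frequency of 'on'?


Document has 7 words
Scanning for 'on':
Found at positions: [2, 3]
Count = 2

2


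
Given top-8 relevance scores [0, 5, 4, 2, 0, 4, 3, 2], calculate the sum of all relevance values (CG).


Cumulative Gain = sum of relevance scores
Position 1: rel=0, running sum=0
Position 2: rel=5, running sum=5
Position 3: rel=4, running sum=9
Position 4: rel=2, running sum=11
Position 5: rel=0, running sum=11
Position 6: rel=4, running sum=15
Position 7: rel=3, running sum=18
Position 8: rel=2, running sum=20
CG = 20

20


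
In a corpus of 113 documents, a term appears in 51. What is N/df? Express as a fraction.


IDF ratio = N / df
= 113 / 51
= 113/51

113/51


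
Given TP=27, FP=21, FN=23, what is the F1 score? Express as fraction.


F1 = 2 * P * R / (P + R)
P = TP/(TP+FP) = 27/48 = 9/16
R = TP/(TP+FN) = 27/50 = 27/50
2 * P * R = 2 * 9/16 * 27/50 = 243/400
P + R = 9/16 + 27/50 = 441/400
F1 = 243/400 / 441/400 = 27/49

27/49


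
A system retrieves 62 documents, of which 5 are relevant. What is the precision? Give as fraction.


Precision = relevant_retrieved / total_retrieved
= 5 / 62
= 5 / (5 + 57)
= 5/62

5/62


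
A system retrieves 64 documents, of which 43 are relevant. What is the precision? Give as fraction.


Precision = relevant_retrieved / total_retrieved
= 43 / 64
= 43 / (43 + 21)
= 43/64

43/64


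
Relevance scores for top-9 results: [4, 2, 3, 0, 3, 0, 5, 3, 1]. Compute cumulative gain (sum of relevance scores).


Cumulative Gain = sum of relevance scores
Position 1: rel=4, running sum=4
Position 2: rel=2, running sum=6
Position 3: rel=3, running sum=9
Position 4: rel=0, running sum=9
Position 5: rel=3, running sum=12
Position 6: rel=0, running sum=12
Position 7: rel=5, running sum=17
Position 8: rel=3, running sum=20
Position 9: rel=1, running sum=21
CG = 21

21


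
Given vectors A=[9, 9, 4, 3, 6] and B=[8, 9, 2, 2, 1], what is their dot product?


Dot product = sum of element-wise products
A[0]*B[0] = 9*8 = 72
A[1]*B[1] = 9*9 = 81
A[2]*B[2] = 4*2 = 8
A[3]*B[3] = 3*2 = 6
A[4]*B[4] = 6*1 = 6
Sum = 72 + 81 + 8 + 6 + 6 = 173

173


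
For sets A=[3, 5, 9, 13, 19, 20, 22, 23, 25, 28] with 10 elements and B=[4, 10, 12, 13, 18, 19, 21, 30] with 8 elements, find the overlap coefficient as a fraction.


A intersect B = [13, 19]
|A intersect B| = 2
min(|A|, |B|) = min(10, 8) = 8
Overlap = 2 / 8 = 1/4

1/4


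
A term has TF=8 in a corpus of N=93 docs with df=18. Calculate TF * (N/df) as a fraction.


TF * (N/df)
= 8 * (93/18)
= 8 * 31/6
= 124/3

124/3


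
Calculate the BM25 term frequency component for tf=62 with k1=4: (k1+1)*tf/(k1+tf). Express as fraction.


BM25 TF component = (k1+1)*tf / (k1+tf)
k1 = 4, tf = 62
Numerator = (4+1)*62 = 310
Denominator = 4 + 62 = 66
= 310/66 = 155/33

155/33


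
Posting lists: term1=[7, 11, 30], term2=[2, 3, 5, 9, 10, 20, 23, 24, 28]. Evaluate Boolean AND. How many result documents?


Boolean AND: find intersection of posting lists
term1 docs: [7, 11, 30]
term2 docs: [2, 3, 5, 9, 10, 20, 23, 24, 28]
Intersection: []
|intersection| = 0

0


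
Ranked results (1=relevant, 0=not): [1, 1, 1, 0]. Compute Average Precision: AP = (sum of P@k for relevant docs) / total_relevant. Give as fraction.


Computing P@k for each relevant position:
Position 1: relevant, P@1 = 1/1 = 1
Position 2: relevant, P@2 = 2/2 = 1
Position 3: relevant, P@3 = 3/3 = 1
Position 4: not relevant
Sum of P@k = 1 + 1 + 1 = 3
AP = 3 / 3 = 1

1


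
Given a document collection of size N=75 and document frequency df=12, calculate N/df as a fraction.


IDF ratio = N / df
= 75 / 12
= 25/4

25/4


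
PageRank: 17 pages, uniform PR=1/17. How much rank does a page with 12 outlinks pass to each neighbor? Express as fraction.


Initial PR = 1/17 = 1/17
Outlinks = 12
Contribution per link = PR / outlinks
= 1/17 / 12
= 1/204

1/204


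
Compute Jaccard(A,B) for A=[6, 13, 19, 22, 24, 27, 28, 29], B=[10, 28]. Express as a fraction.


A intersect B = [28]
|A intersect B| = 1
A union B = [6, 10, 13, 19, 22, 24, 27, 28, 29]
|A union B| = 9
Jaccard = 1/9 = 1/9

1/9


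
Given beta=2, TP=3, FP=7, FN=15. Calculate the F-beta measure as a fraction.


P = TP/(TP+FP) = 3/10 = 3/10
R = TP/(TP+FN) = 3/18 = 1/6
beta^2 = 2^2 = 4
(1 + beta^2) = 5
Numerator = (1+beta^2)*P*R = 1/4
Denominator = beta^2*P + R = 6/5 + 1/6 = 41/30
F_beta = 15/82

15/82


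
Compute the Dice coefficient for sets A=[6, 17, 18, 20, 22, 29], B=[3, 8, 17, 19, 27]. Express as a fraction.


A intersect B = [17]
|A intersect B| = 1
|A| = 6, |B| = 5
Dice = 2*1 / (6+5)
= 2 / 11 = 2/11

2/11


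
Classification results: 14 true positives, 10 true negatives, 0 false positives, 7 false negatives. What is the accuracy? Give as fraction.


Accuracy = (TP + TN) / (TP + TN + FP + FN)
TP + TN = 14 + 10 = 24
Total = 14 + 10 + 0 + 7 = 31
Accuracy = 24 / 31 = 24/31

24/31


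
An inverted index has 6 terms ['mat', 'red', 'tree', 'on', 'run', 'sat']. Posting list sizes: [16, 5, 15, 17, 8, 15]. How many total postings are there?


Summing posting list sizes:
'mat': 16 postings
'red': 5 postings
'tree': 15 postings
'on': 17 postings
'run': 8 postings
'sat': 15 postings
Total = 16 + 5 + 15 + 17 + 8 + 15 = 76

76


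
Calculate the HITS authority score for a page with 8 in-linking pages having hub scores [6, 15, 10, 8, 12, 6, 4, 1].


Authority = sum of hub scores of in-linkers
In-link 1: hub score = 6
In-link 2: hub score = 15
In-link 3: hub score = 10
In-link 4: hub score = 8
In-link 5: hub score = 12
In-link 6: hub score = 6
In-link 7: hub score = 4
In-link 8: hub score = 1
Authority = 6 + 15 + 10 + 8 + 12 + 6 + 4 + 1 = 62

62


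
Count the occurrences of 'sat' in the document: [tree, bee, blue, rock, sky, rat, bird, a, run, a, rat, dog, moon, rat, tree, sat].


Document has 16 words
Scanning for 'sat':
Found at positions: [15]
Count = 1

1


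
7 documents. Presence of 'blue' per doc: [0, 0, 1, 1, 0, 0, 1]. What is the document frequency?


Checking each document for 'blue':
Doc 1: absent
Doc 2: absent
Doc 3: present
Doc 4: present
Doc 5: absent
Doc 6: absent
Doc 7: present
df = sum of presences = 0 + 0 + 1 + 1 + 0 + 0 + 1 = 3

3


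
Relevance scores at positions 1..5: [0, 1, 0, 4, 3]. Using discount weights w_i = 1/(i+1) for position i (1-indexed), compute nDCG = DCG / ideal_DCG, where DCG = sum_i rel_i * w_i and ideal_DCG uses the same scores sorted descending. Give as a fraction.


Position discount weights w_i = 1/(i+1) for i=1..5:
Weights = [1/2, 1/3, 1/4, 1/5, 1/6]
Actual relevance: [0, 1, 0, 4, 3]
DCG = 0/2 + 1/3 + 0/4 + 4/5 + 3/6 = 49/30
Ideal relevance (sorted desc): [4, 3, 1, 0, 0]
Ideal DCG = 4/2 + 3/3 + 1/4 + 0/5 + 0/6 = 13/4
nDCG = DCG / ideal_DCG = 49/30 / 13/4 = 98/195

98/195


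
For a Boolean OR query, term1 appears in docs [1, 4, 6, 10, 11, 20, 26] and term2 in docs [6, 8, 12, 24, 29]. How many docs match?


Boolean OR: find union of posting lists
term1 docs: [1, 4, 6, 10, 11, 20, 26]
term2 docs: [6, 8, 12, 24, 29]
Union: [1, 4, 6, 8, 10, 11, 12, 20, 24, 26, 29]
|union| = 11

11


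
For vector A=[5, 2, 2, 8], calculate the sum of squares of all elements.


|A|^2 = sum of squared components
A[0]^2 = 5^2 = 25
A[1]^2 = 2^2 = 4
A[2]^2 = 2^2 = 4
A[3]^2 = 8^2 = 64
Sum = 25 + 4 + 4 + 64 = 97

97


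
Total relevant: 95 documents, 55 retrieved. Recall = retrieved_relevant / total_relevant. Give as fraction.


Recall = retrieved_relevant / total_relevant
= 55 / 95
= 55 / (55 + 40)
= 11/19

11/19


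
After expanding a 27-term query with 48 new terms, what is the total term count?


Original terms: 27
Expansion terms: 48
Total = 27 + 48 = 75

75


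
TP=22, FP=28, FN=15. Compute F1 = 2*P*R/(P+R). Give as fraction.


F1 = 2 * P * R / (P + R)
P = TP/(TP+FP) = 22/50 = 11/25
R = TP/(TP+FN) = 22/37 = 22/37
2 * P * R = 2 * 11/25 * 22/37 = 484/925
P + R = 11/25 + 22/37 = 957/925
F1 = 484/925 / 957/925 = 44/87

44/87


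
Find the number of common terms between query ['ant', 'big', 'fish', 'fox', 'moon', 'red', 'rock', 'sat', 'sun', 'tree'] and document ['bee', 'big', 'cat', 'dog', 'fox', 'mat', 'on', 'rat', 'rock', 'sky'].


Query terms: ['ant', 'big', 'fish', 'fox', 'moon', 'red', 'rock', 'sat', 'sun', 'tree']
Document terms: ['bee', 'big', 'cat', 'dog', 'fox', 'mat', 'on', 'rat', 'rock', 'sky']
Common terms: ['big', 'fox', 'rock']
Overlap count = 3

3


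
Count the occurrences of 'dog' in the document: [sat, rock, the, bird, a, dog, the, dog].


Document has 8 words
Scanning for 'dog':
Found at positions: [5, 7]
Count = 2

2


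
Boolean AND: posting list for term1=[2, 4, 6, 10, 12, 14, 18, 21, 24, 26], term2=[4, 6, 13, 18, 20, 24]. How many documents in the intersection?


Boolean AND: find intersection of posting lists
term1 docs: [2, 4, 6, 10, 12, 14, 18, 21, 24, 26]
term2 docs: [4, 6, 13, 18, 20, 24]
Intersection: [4, 6, 18, 24]
|intersection| = 4

4


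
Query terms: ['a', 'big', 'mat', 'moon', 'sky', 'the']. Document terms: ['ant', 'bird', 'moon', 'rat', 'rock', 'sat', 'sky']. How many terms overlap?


Query terms: ['a', 'big', 'mat', 'moon', 'sky', 'the']
Document terms: ['ant', 'bird', 'moon', 'rat', 'rock', 'sat', 'sky']
Common terms: ['moon', 'sky']
Overlap count = 2

2


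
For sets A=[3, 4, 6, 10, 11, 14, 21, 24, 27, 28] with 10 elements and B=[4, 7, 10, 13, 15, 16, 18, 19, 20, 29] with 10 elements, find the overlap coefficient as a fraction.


A intersect B = [4, 10]
|A intersect B| = 2
min(|A|, |B|) = min(10, 10) = 10
Overlap = 2 / 10 = 1/5

1/5


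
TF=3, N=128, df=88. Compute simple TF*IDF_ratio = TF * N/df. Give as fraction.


TF * (N/df)
= 3 * (128/88)
= 3 * 16/11
= 48/11

48/11


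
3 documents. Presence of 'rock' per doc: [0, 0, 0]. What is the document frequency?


Checking each document for 'rock':
Doc 1: absent
Doc 2: absent
Doc 3: absent
df = sum of presences = 0 + 0 + 0 = 0

0


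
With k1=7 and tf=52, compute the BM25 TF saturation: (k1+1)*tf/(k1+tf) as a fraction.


BM25 TF component = (k1+1)*tf / (k1+tf)
k1 = 7, tf = 52
Numerator = (7+1)*52 = 416
Denominator = 7 + 52 = 59
= 416/59 = 416/59

416/59


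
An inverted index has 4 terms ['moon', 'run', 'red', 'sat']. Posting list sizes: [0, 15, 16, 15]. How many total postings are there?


Summing posting list sizes:
'moon': 0 postings
'run': 15 postings
'red': 16 postings
'sat': 15 postings
Total = 0 + 15 + 16 + 15 = 46

46


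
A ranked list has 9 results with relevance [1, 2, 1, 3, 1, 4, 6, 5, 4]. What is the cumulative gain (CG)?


Cumulative Gain = sum of relevance scores
Position 1: rel=1, running sum=1
Position 2: rel=2, running sum=3
Position 3: rel=1, running sum=4
Position 4: rel=3, running sum=7
Position 5: rel=1, running sum=8
Position 6: rel=4, running sum=12
Position 7: rel=6, running sum=18
Position 8: rel=5, running sum=23
Position 9: rel=4, running sum=27
CG = 27

27


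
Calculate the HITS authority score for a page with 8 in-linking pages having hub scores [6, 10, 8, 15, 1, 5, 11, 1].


Authority = sum of hub scores of in-linkers
In-link 1: hub score = 6
In-link 2: hub score = 10
In-link 3: hub score = 8
In-link 4: hub score = 15
In-link 5: hub score = 1
In-link 6: hub score = 5
In-link 7: hub score = 11
In-link 8: hub score = 1
Authority = 6 + 10 + 8 + 15 + 1 + 5 + 11 + 1 = 57

57


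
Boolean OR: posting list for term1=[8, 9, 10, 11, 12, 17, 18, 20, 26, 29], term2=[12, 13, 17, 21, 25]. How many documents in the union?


Boolean OR: find union of posting lists
term1 docs: [8, 9, 10, 11, 12, 17, 18, 20, 26, 29]
term2 docs: [12, 13, 17, 21, 25]
Union: [8, 9, 10, 11, 12, 13, 17, 18, 20, 21, 25, 26, 29]
|union| = 13

13


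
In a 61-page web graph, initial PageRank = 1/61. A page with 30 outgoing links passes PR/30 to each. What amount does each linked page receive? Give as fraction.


Initial PR = 1/61 = 1/61
Outlinks = 30
Contribution per link = PR / outlinks
= 1/61 / 30
= 1/1830

1/1830


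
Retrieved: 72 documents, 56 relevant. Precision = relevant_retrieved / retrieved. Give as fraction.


Precision = relevant_retrieved / total_retrieved
= 56 / 72
= 56 / (56 + 16)
= 7/9

7/9


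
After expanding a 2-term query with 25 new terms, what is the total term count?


Original terms: 2
Expansion terms: 25
Total = 2 + 25 = 27

27


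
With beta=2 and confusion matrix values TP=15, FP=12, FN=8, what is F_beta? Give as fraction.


P = TP/(TP+FP) = 15/27 = 5/9
R = TP/(TP+FN) = 15/23 = 15/23
beta^2 = 2^2 = 4
(1 + beta^2) = 5
Numerator = (1+beta^2)*P*R = 125/69
Denominator = beta^2*P + R = 20/9 + 15/23 = 595/207
F_beta = 75/119

75/119


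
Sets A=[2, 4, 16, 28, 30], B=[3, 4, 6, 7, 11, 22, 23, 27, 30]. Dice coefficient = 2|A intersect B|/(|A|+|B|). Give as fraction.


A intersect B = [4, 30]
|A intersect B| = 2
|A| = 5, |B| = 9
Dice = 2*2 / (5+9)
= 4 / 14 = 2/7

2/7


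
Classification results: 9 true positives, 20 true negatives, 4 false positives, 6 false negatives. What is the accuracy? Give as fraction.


Accuracy = (TP + TN) / (TP + TN + FP + FN)
TP + TN = 9 + 20 = 29
Total = 9 + 20 + 4 + 6 = 39
Accuracy = 29 / 39 = 29/39

29/39


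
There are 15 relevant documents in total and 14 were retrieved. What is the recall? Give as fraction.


Recall = retrieved_relevant / total_relevant
= 14 / 15
= 14 / (14 + 1)
= 14/15

14/15


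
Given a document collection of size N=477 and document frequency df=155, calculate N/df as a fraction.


IDF ratio = N / df
= 477 / 155
= 477/155

477/155


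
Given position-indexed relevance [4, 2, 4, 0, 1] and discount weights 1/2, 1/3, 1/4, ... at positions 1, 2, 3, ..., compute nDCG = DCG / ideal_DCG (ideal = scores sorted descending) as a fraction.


Position discount weights w_i = 1/(i+1) for i=1..5:
Weights = [1/2, 1/3, 1/4, 1/5, 1/6]
Actual relevance: [4, 2, 4, 0, 1]
DCG = 4/2 + 2/3 + 4/4 + 0/5 + 1/6 = 23/6
Ideal relevance (sorted desc): [4, 4, 2, 1, 0]
Ideal DCG = 4/2 + 4/3 + 2/4 + 1/5 + 0/6 = 121/30
nDCG = DCG / ideal_DCG = 23/6 / 121/30 = 115/121

115/121


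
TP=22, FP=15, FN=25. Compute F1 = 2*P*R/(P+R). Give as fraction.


F1 = 2 * P * R / (P + R)
P = TP/(TP+FP) = 22/37 = 22/37
R = TP/(TP+FN) = 22/47 = 22/47
2 * P * R = 2 * 22/37 * 22/47 = 968/1739
P + R = 22/37 + 22/47 = 1848/1739
F1 = 968/1739 / 1848/1739 = 11/21

11/21


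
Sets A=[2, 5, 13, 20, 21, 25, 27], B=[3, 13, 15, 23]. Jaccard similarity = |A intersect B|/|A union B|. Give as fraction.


A intersect B = [13]
|A intersect B| = 1
A union B = [2, 3, 5, 13, 15, 20, 21, 23, 25, 27]
|A union B| = 10
Jaccard = 1/10 = 1/10

1/10


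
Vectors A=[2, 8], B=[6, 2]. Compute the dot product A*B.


Dot product = sum of element-wise products
A[0]*B[0] = 2*6 = 12
A[1]*B[1] = 8*2 = 16
Sum = 12 + 16 = 28

28


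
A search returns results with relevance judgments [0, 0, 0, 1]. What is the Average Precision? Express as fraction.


Computing P@k for each relevant position:
Position 1: not relevant
Position 2: not relevant
Position 3: not relevant
Position 4: relevant, P@4 = 1/4 = 1/4
Sum of P@k = 1/4 = 1/4
AP = 1/4 / 1 = 1/4

1/4


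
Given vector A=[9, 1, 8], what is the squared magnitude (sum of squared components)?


|A|^2 = sum of squared components
A[0]^2 = 9^2 = 81
A[1]^2 = 1^2 = 1
A[2]^2 = 8^2 = 64
Sum = 81 + 1 + 64 = 146

146


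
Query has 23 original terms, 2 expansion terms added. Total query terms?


Original terms: 23
Expansion terms: 2
Total = 23 + 2 = 25

25


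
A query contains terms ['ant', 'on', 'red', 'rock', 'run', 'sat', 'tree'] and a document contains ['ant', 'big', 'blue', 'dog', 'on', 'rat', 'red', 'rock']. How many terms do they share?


Query terms: ['ant', 'on', 'red', 'rock', 'run', 'sat', 'tree']
Document terms: ['ant', 'big', 'blue', 'dog', 'on', 'rat', 'red', 'rock']
Common terms: ['ant', 'on', 'red', 'rock']
Overlap count = 4

4


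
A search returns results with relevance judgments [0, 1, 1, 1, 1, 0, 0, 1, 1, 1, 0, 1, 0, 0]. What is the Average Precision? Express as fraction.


Computing P@k for each relevant position:
Position 1: not relevant
Position 2: relevant, P@2 = 1/2 = 1/2
Position 3: relevant, P@3 = 2/3 = 2/3
Position 4: relevant, P@4 = 3/4 = 3/4
Position 5: relevant, P@5 = 4/5 = 4/5
Position 6: not relevant
Position 7: not relevant
Position 8: relevant, P@8 = 5/8 = 5/8
Position 9: relevant, P@9 = 6/9 = 2/3
Position 10: relevant, P@10 = 7/10 = 7/10
Position 11: not relevant
Position 12: relevant, P@12 = 8/12 = 2/3
Position 13: not relevant
Position 14: not relevant
Sum of P@k = 1/2 + 2/3 + 3/4 + 4/5 + 5/8 + 2/3 + 7/10 + 2/3 = 43/8
AP = 43/8 / 8 = 43/64

43/64


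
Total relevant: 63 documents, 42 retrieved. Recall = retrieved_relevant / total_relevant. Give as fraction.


Recall = retrieved_relevant / total_relevant
= 42 / 63
= 42 / (42 + 21)
= 2/3

2/3


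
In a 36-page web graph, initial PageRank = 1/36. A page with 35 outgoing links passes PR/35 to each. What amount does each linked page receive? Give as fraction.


Initial PR = 1/36 = 1/36
Outlinks = 35
Contribution per link = PR / outlinks
= 1/36 / 35
= 1/1260

1/1260


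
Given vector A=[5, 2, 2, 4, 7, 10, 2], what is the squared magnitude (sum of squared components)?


|A|^2 = sum of squared components
A[0]^2 = 5^2 = 25
A[1]^2 = 2^2 = 4
A[2]^2 = 2^2 = 4
A[3]^2 = 4^2 = 16
A[4]^2 = 7^2 = 49
A[5]^2 = 10^2 = 100
A[6]^2 = 2^2 = 4
Sum = 25 + 4 + 4 + 16 + 49 + 100 + 4 = 202

202


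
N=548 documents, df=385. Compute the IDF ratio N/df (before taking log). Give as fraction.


IDF ratio = N / df
= 548 / 385
= 548/385

548/385


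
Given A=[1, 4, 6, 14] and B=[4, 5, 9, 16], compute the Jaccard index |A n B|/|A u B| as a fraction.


A intersect B = [4]
|A intersect B| = 1
A union B = [1, 4, 5, 6, 9, 14, 16]
|A union B| = 7
Jaccard = 1/7 = 1/7

1/7


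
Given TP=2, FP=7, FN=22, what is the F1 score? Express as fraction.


F1 = 2 * P * R / (P + R)
P = TP/(TP+FP) = 2/9 = 2/9
R = TP/(TP+FN) = 2/24 = 1/12
2 * P * R = 2 * 2/9 * 1/12 = 1/27
P + R = 2/9 + 1/12 = 11/36
F1 = 1/27 / 11/36 = 4/33

4/33


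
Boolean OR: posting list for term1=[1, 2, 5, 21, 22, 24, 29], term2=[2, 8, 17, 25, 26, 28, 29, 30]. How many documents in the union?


Boolean OR: find union of posting lists
term1 docs: [1, 2, 5, 21, 22, 24, 29]
term2 docs: [2, 8, 17, 25, 26, 28, 29, 30]
Union: [1, 2, 5, 8, 17, 21, 22, 24, 25, 26, 28, 29, 30]
|union| = 13

13


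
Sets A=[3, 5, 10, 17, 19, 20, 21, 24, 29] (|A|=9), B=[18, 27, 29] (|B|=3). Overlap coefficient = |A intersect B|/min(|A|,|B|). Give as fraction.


A intersect B = [29]
|A intersect B| = 1
min(|A|, |B|) = min(9, 3) = 3
Overlap = 1 / 3 = 1/3

1/3


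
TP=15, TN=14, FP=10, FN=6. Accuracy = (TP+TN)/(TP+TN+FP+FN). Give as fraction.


Accuracy = (TP + TN) / (TP + TN + FP + FN)
TP + TN = 15 + 14 = 29
Total = 15 + 14 + 10 + 6 = 45
Accuracy = 29 / 45 = 29/45

29/45


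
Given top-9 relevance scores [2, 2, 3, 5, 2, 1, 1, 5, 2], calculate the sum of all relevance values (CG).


Cumulative Gain = sum of relevance scores
Position 1: rel=2, running sum=2
Position 2: rel=2, running sum=4
Position 3: rel=3, running sum=7
Position 4: rel=5, running sum=12
Position 5: rel=2, running sum=14
Position 6: rel=1, running sum=15
Position 7: rel=1, running sum=16
Position 8: rel=5, running sum=21
Position 9: rel=2, running sum=23
CG = 23

23


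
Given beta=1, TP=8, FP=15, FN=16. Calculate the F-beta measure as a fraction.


P = TP/(TP+FP) = 8/23 = 8/23
R = TP/(TP+FN) = 8/24 = 1/3
beta^2 = 1^2 = 1
(1 + beta^2) = 2
Numerator = (1+beta^2)*P*R = 16/69
Denominator = beta^2*P + R = 8/23 + 1/3 = 47/69
F_beta = 16/47

16/47


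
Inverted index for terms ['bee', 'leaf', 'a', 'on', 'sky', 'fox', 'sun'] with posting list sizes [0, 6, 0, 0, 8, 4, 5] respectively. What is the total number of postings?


Summing posting list sizes:
'bee': 0 postings
'leaf': 6 postings
'a': 0 postings
'on': 0 postings
'sky': 8 postings
'fox': 4 postings
'sun': 5 postings
Total = 0 + 6 + 0 + 0 + 8 + 4 + 5 = 23

23


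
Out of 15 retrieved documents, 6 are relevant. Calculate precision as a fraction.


Precision = relevant_retrieved / total_retrieved
= 6 / 15
= 6 / (6 + 9)
= 2/5

2/5


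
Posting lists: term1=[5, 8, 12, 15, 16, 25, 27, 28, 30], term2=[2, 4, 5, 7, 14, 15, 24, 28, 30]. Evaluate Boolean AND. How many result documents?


Boolean AND: find intersection of posting lists
term1 docs: [5, 8, 12, 15, 16, 25, 27, 28, 30]
term2 docs: [2, 4, 5, 7, 14, 15, 24, 28, 30]
Intersection: [5, 15, 28, 30]
|intersection| = 4

4


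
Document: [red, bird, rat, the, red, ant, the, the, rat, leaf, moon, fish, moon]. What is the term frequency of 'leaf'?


Document has 13 words
Scanning for 'leaf':
Found at positions: [9]
Count = 1

1


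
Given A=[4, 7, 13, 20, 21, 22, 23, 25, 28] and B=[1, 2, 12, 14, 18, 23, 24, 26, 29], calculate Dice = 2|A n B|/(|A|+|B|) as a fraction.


A intersect B = [23]
|A intersect B| = 1
|A| = 9, |B| = 9
Dice = 2*1 / (9+9)
= 2 / 18 = 1/9

1/9


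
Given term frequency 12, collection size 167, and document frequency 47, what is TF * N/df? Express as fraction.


TF * (N/df)
= 12 * (167/47)
= 12 * 167/47
= 2004/47

2004/47


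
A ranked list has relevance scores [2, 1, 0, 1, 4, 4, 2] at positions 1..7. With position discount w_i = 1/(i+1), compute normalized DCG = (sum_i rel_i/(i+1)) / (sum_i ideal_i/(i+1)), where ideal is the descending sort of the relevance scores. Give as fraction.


Position discount weights w_i = 1/(i+1) for i=1..7:
Weights = [1/2, 1/3, 1/4, 1/5, 1/6, 1/7, 1/8]
Actual relevance: [2, 1, 0, 1, 4, 4, 2]
DCG = 2/2 + 1/3 + 0/4 + 1/5 + 4/6 + 4/7 + 2/8 = 423/140
Ideal relevance (sorted desc): [4, 4, 2, 2, 1, 1, 0]
Ideal DCG = 4/2 + 4/3 + 2/4 + 2/5 + 1/6 + 1/7 + 0/8 = 159/35
nDCG = DCG / ideal_DCG = 423/140 / 159/35 = 141/212

141/212


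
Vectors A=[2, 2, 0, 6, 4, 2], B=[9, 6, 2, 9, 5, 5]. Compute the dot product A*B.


Dot product = sum of element-wise products
A[0]*B[0] = 2*9 = 18
A[1]*B[1] = 2*6 = 12
A[2]*B[2] = 0*2 = 0
A[3]*B[3] = 6*9 = 54
A[4]*B[4] = 4*5 = 20
A[5]*B[5] = 2*5 = 10
Sum = 18 + 12 + 0 + 54 + 20 + 10 = 114

114


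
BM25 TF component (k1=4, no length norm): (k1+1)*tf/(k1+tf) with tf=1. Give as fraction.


BM25 TF component = (k1+1)*tf / (k1+tf)
k1 = 4, tf = 1
Numerator = (4+1)*1 = 5
Denominator = 4 + 1 = 5
= 5/5 = 1

1


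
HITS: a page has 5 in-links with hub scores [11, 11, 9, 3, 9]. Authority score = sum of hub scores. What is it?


Authority = sum of hub scores of in-linkers
In-link 1: hub score = 11
In-link 2: hub score = 11
In-link 3: hub score = 9
In-link 4: hub score = 3
In-link 5: hub score = 9
Authority = 11 + 11 + 9 + 3 + 9 = 43

43


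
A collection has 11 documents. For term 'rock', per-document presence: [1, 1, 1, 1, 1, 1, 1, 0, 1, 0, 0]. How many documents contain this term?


Checking each document for 'rock':
Doc 1: present
Doc 2: present
Doc 3: present
Doc 4: present
Doc 5: present
Doc 6: present
Doc 7: present
Doc 8: absent
Doc 9: present
Doc 10: absent
Doc 11: absent
df = sum of presences = 1 + 1 + 1 + 1 + 1 + 1 + 1 + 0 + 1 + 0 + 0 = 8

8


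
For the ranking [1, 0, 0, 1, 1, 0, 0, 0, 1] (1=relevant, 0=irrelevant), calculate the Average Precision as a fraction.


Computing P@k for each relevant position:
Position 1: relevant, P@1 = 1/1 = 1
Position 2: not relevant
Position 3: not relevant
Position 4: relevant, P@4 = 2/4 = 1/2
Position 5: relevant, P@5 = 3/5 = 3/5
Position 6: not relevant
Position 7: not relevant
Position 8: not relevant
Position 9: relevant, P@9 = 4/9 = 4/9
Sum of P@k = 1 + 1/2 + 3/5 + 4/9 = 229/90
AP = 229/90 / 4 = 229/360

229/360


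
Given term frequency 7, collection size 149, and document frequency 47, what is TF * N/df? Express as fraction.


TF * (N/df)
= 7 * (149/47)
= 7 * 149/47
= 1043/47

1043/47


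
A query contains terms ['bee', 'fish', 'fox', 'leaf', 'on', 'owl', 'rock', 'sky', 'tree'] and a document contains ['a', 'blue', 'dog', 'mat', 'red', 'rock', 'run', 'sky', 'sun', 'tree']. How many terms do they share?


Query terms: ['bee', 'fish', 'fox', 'leaf', 'on', 'owl', 'rock', 'sky', 'tree']
Document terms: ['a', 'blue', 'dog', 'mat', 'red', 'rock', 'run', 'sky', 'sun', 'tree']
Common terms: ['rock', 'sky', 'tree']
Overlap count = 3

3


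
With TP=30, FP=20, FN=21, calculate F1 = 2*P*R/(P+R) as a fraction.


F1 = 2 * P * R / (P + R)
P = TP/(TP+FP) = 30/50 = 3/5
R = TP/(TP+FN) = 30/51 = 10/17
2 * P * R = 2 * 3/5 * 10/17 = 12/17
P + R = 3/5 + 10/17 = 101/85
F1 = 12/17 / 101/85 = 60/101

60/101


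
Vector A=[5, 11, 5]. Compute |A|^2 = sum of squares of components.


|A|^2 = sum of squared components
A[0]^2 = 5^2 = 25
A[1]^2 = 11^2 = 121
A[2]^2 = 5^2 = 25
Sum = 25 + 121 + 25 = 171

171
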